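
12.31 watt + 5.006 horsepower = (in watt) 3745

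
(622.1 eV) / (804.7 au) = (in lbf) 1.861e-31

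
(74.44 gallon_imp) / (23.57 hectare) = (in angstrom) 1.436e+04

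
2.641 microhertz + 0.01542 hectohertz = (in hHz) 0.01542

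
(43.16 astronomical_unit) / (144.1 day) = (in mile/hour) 1.16e+06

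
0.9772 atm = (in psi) 14.36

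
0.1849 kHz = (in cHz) 1.849e+04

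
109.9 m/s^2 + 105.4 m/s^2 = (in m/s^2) 215.3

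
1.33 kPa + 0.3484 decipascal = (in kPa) 1.33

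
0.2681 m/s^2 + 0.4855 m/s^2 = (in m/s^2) 0.7536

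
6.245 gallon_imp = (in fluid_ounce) 960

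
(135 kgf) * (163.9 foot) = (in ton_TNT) 1.581e-05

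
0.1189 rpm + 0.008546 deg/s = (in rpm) 0.1203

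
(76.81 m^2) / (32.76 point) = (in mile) 4.13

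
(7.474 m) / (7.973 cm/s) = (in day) 0.001085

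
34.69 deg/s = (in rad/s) 0.6055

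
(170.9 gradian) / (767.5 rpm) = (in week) 5.523e-08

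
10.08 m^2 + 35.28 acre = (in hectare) 14.28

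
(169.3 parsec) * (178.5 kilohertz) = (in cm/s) 9.325e+25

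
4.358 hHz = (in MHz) 0.0004358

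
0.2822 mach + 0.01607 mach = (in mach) 0.2983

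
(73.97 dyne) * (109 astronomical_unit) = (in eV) 7.528e+28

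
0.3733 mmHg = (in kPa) 0.04977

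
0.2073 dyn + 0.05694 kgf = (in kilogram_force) 0.05694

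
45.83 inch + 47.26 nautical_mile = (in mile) 54.39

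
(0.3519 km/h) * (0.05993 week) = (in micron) 3.543e+09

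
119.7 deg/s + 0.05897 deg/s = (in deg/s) 119.8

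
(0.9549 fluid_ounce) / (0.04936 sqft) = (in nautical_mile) 3.325e-06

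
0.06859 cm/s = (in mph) 0.001534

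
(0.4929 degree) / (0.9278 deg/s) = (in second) 0.5313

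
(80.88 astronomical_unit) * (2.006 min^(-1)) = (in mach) 1.188e+09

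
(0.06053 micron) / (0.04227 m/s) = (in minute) 2.387e-08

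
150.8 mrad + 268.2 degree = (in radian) 4.832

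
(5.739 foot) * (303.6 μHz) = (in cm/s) 0.05311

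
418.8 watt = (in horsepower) 0.5616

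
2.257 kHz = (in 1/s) 2257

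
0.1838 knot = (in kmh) 0.3404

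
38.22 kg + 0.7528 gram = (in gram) 3.822e+04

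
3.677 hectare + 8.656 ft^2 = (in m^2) 3.677e+04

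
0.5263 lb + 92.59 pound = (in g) 4.224e+04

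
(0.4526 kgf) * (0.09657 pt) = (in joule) 0.0001512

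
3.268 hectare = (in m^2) 3.268e+04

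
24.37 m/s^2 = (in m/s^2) 24.37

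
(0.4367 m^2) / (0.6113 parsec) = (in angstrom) 2.315e-07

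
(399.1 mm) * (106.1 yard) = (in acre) 0.009568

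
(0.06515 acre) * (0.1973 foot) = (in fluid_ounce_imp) 5.58e+05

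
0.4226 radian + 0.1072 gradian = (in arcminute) 1459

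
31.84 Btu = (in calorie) 8029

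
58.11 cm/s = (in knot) 1.13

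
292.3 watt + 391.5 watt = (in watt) 683.8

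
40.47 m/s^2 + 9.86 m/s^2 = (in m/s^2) 50.33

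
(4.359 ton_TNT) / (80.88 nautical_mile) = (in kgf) 1.242e+04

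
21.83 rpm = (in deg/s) 131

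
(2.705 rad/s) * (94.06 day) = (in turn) 3.499e+06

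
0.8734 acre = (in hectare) 0.3535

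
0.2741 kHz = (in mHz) 2.741e+05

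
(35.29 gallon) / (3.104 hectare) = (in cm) 0.0004304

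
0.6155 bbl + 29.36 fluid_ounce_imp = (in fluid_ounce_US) 3337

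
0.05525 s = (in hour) 1.535e-05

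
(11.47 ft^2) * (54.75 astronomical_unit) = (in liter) 8.728e+15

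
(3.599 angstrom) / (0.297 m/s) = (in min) 2.02e-11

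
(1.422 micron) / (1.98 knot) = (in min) 2.327e-08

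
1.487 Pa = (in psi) 0.0002157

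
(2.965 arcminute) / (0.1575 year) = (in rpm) 1.658e-09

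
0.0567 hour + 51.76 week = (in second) 3.13e+07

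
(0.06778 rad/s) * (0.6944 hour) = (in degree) 9708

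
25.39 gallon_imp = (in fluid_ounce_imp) 4062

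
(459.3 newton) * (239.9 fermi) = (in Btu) 1.044e-13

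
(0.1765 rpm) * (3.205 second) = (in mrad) 59.24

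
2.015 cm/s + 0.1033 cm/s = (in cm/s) 2.118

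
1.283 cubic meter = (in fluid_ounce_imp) 4.516e+04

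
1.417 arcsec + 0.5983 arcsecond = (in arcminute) 0.03359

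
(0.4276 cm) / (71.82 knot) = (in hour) 3.215e-08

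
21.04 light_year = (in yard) 2.177e+17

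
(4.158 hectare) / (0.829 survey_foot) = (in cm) 1.646e+07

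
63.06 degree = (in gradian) 70.07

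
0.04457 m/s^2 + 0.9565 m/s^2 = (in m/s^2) 1.001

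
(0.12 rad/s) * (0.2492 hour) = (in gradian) 6853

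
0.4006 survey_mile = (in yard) 705.1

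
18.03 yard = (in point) 4.673e+04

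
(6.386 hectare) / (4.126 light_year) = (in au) 1.094e-23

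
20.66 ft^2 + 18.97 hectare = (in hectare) 18.97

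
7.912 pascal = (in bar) 7.912e-05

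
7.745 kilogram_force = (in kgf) 7.745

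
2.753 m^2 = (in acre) 0.0006803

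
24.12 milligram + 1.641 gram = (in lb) 0.003671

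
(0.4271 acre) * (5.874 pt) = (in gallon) 946.2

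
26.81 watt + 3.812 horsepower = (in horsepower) 3.848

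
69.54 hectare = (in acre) 171.8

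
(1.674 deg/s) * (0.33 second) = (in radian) 0.009642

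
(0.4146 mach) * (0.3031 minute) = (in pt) 7.278e+06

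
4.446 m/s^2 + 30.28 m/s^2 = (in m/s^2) 34.73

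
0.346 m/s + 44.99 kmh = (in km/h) 46.24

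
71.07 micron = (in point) 0.2015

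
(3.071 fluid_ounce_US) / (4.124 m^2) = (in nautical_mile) 1.189e-08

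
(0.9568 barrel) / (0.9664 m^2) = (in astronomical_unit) 1.052e-12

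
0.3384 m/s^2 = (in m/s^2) 0.3384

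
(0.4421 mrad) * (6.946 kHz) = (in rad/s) 3.071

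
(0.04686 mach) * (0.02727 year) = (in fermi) 1.372e+22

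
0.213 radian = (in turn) 0.0339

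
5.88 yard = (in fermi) 5.377e+15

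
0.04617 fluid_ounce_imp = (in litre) 0.001312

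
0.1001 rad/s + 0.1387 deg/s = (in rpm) 0.979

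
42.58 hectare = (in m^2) 4.258e+05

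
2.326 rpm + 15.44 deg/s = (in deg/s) 29.4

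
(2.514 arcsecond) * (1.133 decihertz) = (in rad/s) 1.381e-06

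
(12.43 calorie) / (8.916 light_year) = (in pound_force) 1.386e-16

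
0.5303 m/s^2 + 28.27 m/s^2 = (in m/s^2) 28.8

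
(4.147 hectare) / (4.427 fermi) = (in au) 6.262e+07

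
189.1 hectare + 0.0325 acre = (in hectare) 189.1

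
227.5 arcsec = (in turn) 0.0001755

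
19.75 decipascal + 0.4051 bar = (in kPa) 40.51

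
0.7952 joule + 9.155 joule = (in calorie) 2.378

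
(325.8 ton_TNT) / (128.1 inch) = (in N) 4.189e+11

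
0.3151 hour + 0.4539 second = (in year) 3.598e-05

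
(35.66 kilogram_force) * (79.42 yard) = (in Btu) 24.07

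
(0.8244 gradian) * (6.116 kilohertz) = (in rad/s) 79.2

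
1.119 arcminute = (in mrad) 0.3255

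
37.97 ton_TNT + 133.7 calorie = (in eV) 9.916e+29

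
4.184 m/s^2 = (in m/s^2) 4.184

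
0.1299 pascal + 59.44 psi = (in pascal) 4.098e+05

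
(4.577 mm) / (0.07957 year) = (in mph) 4.08e-09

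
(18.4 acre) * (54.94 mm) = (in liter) 4.091e+06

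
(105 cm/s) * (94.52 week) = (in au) 0.0004012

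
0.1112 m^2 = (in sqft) 1.197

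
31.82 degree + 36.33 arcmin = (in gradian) 36.03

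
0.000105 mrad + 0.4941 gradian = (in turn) 0.001235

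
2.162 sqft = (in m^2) 0.2009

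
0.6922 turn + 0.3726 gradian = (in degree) 249.5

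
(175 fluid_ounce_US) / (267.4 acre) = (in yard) 5.23e-09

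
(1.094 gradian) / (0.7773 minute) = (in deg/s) 0.02111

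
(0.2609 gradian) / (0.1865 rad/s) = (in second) 0.02197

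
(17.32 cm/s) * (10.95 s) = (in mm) 1897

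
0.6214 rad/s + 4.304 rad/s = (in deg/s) 282.2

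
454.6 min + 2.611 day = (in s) 2.529e+05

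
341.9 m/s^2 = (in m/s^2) 341.9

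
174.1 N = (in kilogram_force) 17.75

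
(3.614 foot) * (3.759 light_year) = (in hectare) 3.917e+12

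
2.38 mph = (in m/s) 1.064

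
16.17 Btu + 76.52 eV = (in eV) 1.065e+23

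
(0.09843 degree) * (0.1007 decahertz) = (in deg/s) 0.09912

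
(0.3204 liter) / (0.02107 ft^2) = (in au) 1.094e-12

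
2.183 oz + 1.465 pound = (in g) 726.4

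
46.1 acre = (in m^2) 1.866e+05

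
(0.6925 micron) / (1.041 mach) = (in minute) 3.256e-11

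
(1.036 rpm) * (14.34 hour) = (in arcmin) 1.925e+07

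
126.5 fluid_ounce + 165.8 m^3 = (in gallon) 4.38e+04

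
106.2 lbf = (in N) 472.4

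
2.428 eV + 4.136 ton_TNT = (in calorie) 4.136e+09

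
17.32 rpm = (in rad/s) 1.814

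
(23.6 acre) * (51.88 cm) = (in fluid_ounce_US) 1.675e+09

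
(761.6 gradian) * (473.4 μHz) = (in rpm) 0.05408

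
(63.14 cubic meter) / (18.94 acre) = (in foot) 0.002703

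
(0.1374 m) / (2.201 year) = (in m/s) 1.98e-09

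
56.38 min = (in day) 0.03915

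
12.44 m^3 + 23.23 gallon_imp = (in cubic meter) 12.55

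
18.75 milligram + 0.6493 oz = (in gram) 18.43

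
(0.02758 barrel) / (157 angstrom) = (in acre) 69.01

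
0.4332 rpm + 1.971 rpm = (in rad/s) 0.2518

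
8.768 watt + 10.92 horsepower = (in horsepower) 10.93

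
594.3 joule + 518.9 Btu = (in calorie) 1.31e+05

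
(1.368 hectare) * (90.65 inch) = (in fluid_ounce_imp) 1.109e+09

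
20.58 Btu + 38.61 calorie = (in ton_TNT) 5.228e-06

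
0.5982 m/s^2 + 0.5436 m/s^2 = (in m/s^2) 1.142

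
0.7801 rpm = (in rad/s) 0.08169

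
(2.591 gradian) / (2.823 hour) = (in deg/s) 0.0002295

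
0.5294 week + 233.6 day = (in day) 237.3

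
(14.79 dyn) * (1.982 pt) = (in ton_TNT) 2.472e-17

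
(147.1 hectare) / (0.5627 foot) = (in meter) 8.577e+06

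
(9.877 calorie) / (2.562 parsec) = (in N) 5.227e-16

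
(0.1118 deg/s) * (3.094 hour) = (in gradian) 1384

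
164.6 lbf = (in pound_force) 164.6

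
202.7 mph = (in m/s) 90.62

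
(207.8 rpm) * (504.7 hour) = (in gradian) 2.517e+09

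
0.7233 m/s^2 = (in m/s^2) 0.7233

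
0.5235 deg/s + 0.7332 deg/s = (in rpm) 0.2094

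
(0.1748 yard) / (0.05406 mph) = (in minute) 0.1102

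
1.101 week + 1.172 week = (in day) 15.91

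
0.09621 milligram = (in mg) 0.09621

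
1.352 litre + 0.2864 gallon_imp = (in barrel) 0.01669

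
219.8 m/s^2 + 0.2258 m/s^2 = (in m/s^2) 220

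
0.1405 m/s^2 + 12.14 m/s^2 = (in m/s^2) 12.28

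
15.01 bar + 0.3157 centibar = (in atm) 14.82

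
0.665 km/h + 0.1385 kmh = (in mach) 0.0006555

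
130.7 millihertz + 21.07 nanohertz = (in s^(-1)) 0.1307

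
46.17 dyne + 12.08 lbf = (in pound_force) 12.08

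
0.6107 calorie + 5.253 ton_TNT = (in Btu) 2.083e+07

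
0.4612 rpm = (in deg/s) 2.767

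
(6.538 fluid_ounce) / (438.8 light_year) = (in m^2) 4.658e-23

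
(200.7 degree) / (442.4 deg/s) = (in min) 0.007561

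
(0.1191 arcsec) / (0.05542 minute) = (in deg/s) 9.949e-06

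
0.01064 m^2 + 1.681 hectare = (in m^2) 1.681e+04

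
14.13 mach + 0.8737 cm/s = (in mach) 14.13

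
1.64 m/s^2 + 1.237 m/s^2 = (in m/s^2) 2.877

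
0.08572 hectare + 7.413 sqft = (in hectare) 0.08579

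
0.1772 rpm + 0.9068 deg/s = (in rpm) 0.3283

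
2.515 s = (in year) 7.975e-08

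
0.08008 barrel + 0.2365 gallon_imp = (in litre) 13.81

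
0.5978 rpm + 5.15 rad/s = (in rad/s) 5.213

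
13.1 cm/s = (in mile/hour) 0.293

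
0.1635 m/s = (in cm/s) 16.35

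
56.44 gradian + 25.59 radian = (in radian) 26.48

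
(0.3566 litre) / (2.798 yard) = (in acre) 3.444e-08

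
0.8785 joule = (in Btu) 0.0008327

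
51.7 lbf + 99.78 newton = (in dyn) 3.298e+07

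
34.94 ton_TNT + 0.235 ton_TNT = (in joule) 1.472e+11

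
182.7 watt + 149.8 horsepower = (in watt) 1.119e+05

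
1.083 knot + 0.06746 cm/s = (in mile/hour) 1.248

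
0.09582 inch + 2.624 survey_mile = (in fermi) 4.223e+18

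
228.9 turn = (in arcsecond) 2.967e+08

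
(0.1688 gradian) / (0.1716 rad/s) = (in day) 1.788e-07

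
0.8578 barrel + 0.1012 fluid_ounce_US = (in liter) 136.4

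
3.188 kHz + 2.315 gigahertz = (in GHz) 2.315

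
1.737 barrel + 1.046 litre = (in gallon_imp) 60.98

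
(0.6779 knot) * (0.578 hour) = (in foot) 2381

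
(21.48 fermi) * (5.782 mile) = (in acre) 4.939e-14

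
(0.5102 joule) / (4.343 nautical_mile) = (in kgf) 6.468e-06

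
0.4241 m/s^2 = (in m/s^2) 0.4241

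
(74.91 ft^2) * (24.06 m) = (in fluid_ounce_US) 5.662e+06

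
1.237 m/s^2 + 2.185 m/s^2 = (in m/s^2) 3.422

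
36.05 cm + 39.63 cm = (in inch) 29.8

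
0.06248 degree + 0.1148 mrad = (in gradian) 0.07673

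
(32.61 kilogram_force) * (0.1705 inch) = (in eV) 8.644e+18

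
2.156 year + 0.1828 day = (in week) 112.4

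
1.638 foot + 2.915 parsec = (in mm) 8.995e+19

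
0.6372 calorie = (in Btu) 0.002527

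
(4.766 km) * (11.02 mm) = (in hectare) 0.005252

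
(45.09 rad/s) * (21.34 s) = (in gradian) 6.126e+04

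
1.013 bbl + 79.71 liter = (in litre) 240.8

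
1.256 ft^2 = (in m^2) 0.1167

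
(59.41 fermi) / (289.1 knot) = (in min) 6.658e-18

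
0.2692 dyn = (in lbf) 6.052e-07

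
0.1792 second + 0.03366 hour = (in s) 121.4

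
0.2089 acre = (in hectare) 0.08454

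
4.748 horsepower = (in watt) 3541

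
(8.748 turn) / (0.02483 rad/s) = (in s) 2214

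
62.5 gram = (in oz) 2.205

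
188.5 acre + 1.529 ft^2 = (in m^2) 7.628e+05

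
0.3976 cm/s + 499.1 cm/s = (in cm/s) 499.5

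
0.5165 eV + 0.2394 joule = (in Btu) 0.0002269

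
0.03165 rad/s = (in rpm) 0.3022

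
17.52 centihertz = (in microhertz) 1.752e+05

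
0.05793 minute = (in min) 0.05793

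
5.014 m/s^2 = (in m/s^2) 5.014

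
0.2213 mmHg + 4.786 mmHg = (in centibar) 0.6676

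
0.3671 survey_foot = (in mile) 6.953e-05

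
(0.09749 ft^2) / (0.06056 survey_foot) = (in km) 0.0004907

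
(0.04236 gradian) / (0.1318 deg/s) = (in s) 0.2893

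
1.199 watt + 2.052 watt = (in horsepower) 0.00436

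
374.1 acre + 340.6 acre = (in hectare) 289.2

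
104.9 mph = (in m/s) 46.89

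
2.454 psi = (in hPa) 169.2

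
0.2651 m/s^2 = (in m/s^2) 0.2651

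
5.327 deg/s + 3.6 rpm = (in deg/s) 26.93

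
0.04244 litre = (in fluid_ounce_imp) 1.494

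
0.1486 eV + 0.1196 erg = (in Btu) 1.134e-11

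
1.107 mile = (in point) 5.05e+06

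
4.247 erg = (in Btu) 4.025e-10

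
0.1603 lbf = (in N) 0.713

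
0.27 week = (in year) 0.005178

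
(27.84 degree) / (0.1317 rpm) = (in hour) 0.009787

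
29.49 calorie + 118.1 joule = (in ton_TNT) 5.772e-08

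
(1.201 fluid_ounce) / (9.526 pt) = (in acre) 2.612e-06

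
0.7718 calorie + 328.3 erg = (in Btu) 0.003061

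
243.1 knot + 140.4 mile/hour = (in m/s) 187.8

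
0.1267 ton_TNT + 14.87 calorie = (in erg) 5.301e+15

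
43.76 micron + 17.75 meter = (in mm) 1.775e+04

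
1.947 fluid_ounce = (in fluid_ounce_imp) 2.027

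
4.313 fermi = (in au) 2.883e-26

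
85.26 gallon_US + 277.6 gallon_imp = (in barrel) 9.968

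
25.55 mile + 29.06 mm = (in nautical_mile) 22.2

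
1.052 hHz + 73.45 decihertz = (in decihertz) 1125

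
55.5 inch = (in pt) 3996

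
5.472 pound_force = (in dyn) 2.434e+06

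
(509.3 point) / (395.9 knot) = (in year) 2.797e-11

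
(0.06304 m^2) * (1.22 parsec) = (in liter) 2.373e+18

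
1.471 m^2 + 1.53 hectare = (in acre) 3.781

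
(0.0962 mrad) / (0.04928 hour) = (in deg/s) 3.107e-05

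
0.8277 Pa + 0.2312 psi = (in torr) 11.96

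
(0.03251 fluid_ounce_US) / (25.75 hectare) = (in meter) 3.734e-12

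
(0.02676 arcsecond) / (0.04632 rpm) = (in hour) 7.43e-09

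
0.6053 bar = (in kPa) 60.53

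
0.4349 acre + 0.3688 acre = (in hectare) 0.3252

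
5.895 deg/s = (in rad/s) 0.1029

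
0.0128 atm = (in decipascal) 1.297e+04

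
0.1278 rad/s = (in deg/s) 7.322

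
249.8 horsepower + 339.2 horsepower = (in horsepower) 589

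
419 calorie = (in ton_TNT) 4.19e-07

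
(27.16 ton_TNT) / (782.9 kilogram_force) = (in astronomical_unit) 9.894e-05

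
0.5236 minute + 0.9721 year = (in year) 0.9721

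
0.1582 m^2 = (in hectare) 1.582e-05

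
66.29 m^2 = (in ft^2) 713.5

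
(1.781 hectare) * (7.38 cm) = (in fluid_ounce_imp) 4.626e+07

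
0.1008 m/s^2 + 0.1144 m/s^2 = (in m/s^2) 0.2152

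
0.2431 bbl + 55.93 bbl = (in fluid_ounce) 3.02e+05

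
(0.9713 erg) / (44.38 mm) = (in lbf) 4.92e-07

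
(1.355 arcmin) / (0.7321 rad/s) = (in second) 0.0005384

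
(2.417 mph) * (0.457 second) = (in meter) 0.4938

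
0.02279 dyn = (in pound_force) 5.123e-08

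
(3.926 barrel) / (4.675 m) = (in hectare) 1.335e-05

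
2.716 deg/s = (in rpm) 0.4527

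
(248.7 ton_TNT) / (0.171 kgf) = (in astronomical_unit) 4.148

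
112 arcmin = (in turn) 0.005185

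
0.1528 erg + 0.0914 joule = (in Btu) 8.663e-05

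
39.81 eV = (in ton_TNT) 1.524e-27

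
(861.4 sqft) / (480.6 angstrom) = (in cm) 1.665e+11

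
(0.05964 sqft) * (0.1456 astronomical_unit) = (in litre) 1.207e+11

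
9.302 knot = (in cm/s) 478.5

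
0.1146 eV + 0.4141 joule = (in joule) 0.4141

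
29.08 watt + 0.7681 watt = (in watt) 29.85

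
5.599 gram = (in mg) 5599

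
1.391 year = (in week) 72.53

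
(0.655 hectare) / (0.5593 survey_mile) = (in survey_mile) 0.004522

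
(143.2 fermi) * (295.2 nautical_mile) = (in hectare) 7.829e-12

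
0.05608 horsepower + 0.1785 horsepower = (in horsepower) 0.2346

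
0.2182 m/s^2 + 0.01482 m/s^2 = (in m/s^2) 0.233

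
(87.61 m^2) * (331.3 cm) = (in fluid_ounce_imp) 1.022e+07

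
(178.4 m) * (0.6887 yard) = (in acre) 0.02776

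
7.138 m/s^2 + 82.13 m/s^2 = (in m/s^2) 89.27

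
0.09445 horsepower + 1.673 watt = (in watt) 72.1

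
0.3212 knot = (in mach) 0.0004853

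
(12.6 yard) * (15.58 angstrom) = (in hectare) 1.795e-12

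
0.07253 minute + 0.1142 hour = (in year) 1.317e-05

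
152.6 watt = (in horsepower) 0.2046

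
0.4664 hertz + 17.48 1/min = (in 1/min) 45.46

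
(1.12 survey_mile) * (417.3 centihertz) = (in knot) 1.462e+04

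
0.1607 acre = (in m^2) 650.3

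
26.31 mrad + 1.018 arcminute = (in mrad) 26.61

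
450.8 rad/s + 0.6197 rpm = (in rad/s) 450.9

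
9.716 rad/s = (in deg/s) 556.7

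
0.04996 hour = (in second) 179.9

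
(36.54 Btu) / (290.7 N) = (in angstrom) 1.326e+12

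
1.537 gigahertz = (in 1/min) 9.222e+10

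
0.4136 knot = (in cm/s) 21.28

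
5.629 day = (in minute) 8106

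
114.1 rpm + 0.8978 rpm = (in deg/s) 690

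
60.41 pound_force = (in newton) 268.7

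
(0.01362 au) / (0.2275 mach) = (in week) 43.49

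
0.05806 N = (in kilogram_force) 0.00592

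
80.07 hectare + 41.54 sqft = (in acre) 197.9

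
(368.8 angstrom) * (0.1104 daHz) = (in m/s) 4.072e-08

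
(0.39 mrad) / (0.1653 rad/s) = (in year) 7.481e-11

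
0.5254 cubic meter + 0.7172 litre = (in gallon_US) 139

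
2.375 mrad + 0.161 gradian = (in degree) 0.281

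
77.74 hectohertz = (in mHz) 7.774e+06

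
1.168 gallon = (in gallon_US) 1.168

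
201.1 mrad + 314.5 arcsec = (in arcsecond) 4.179e+04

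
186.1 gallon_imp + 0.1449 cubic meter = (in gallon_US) 261.8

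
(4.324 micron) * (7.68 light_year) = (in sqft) 3.382e+12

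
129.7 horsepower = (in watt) 9.672e+04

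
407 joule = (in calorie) 97.28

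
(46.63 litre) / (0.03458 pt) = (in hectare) 0.3822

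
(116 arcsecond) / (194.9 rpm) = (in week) 4.556e-11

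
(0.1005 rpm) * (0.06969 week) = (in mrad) 4.436e+05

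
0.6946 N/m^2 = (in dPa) 6.946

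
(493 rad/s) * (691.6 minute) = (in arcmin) 7.033e+10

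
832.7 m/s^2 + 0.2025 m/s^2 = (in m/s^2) 832.9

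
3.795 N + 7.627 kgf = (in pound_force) 17.67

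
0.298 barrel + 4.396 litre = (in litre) 51.77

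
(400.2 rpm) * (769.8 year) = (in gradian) 6.477e+13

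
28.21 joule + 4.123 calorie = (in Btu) 0.04309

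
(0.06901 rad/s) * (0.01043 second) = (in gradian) 0.04582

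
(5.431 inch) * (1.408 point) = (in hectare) 6.852e-09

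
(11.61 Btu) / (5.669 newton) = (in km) 2.161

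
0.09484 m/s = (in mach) 0.0002785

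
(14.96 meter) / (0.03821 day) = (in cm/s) 0.4531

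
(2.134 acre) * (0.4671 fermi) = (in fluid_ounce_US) 1.364e-07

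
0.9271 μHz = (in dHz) 9.271e-06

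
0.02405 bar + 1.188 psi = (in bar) 0.106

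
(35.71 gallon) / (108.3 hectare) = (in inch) 4.914e-06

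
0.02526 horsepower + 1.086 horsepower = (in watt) 828.7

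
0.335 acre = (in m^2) 1356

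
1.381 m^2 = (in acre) 0.0003413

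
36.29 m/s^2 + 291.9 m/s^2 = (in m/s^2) 328.2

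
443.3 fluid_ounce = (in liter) 13.11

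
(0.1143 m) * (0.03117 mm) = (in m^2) 3.563e-06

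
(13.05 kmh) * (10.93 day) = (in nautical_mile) 1848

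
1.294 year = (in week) 67.47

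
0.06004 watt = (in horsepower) 8.051e-05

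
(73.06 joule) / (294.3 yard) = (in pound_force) 0.06103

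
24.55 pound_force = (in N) 109.2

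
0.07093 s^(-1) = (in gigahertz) 7.093e-11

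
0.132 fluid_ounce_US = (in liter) 0.003904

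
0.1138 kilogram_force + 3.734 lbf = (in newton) 17.73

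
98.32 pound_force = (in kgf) 44.6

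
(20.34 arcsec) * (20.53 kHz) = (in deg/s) 116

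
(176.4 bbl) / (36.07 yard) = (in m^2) 0.8503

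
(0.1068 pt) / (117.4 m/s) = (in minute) 5.349e-09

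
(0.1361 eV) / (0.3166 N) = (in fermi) 6.887e-05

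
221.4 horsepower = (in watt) 1.651e+05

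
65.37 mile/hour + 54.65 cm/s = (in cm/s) 2977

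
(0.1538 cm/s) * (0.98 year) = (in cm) 4.753e+06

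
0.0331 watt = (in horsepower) 4.439e-05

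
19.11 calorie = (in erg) 7.996e+08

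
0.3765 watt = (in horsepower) 0.0005049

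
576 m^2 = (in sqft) 6200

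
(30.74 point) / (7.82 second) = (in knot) 0.002696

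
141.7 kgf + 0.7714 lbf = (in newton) 1393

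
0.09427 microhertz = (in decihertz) 9.427e-07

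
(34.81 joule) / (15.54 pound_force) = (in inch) 19.83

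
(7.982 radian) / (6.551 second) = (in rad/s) 1.218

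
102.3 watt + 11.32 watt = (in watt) 113.6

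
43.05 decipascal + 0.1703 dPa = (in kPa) 0.004322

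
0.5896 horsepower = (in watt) 439.7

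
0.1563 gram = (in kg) 0.0001563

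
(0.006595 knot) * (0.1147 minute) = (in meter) 0.02335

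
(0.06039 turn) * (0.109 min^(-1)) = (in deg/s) 0.0395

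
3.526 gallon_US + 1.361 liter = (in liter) 14.71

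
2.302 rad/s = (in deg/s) 131.9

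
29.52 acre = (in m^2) 1.195e+05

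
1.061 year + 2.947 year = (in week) 209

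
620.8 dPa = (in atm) 0.0006127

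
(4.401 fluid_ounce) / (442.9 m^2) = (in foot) 9.641e-07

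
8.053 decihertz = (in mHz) 805.3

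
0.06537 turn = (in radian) 0.4107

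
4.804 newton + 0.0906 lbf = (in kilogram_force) 0.531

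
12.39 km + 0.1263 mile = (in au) 8.418e-08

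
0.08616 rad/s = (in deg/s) 4.937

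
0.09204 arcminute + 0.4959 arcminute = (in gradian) 0.01089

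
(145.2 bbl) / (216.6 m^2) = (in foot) 0.3497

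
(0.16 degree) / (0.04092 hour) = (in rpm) 0.000181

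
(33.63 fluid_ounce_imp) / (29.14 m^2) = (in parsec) 1.063e-21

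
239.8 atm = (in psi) 3524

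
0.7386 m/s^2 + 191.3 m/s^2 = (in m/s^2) 192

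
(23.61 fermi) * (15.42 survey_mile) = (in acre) 1.448e-13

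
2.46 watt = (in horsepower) 0.003299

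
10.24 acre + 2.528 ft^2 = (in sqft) 4.461e+05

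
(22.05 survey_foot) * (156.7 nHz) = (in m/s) 1.053e-06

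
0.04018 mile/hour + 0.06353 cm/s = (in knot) 0.03615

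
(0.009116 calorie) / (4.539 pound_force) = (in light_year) 1.997e-19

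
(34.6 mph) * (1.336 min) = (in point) 3.515e+06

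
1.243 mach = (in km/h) 1524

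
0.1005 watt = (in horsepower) 0.0001348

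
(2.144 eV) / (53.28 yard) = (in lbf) 1.585e-21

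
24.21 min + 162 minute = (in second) 1.117e+04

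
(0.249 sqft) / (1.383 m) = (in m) 0.01673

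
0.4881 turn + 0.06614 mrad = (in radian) 3.067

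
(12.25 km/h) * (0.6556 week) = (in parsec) 4.373e-11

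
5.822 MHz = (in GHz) 0.005822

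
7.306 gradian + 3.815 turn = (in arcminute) 8.28e+04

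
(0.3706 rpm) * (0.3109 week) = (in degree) 4.181e+05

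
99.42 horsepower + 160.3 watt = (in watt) 7.43e+04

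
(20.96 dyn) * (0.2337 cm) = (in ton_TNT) 1.171e-16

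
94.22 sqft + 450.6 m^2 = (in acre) 0.1135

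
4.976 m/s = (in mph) 11.13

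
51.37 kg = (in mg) 5.137e+07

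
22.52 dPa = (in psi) 0.0003266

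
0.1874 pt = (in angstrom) 6.611e+05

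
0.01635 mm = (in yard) 1.788e-05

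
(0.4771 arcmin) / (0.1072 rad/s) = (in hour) 3.596e-07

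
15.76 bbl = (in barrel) 15.76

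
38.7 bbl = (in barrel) 38.7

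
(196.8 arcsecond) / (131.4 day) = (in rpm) 8.025e-10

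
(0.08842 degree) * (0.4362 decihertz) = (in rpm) 0.0006428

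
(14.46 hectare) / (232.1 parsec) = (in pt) 5.723e-11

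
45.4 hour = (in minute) 2724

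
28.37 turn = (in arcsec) 3.677e+07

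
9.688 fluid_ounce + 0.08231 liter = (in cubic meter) 0.0003688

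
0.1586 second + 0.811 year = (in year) 0.811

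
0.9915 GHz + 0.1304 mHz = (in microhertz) 9.915e+14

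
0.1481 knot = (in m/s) 0.07619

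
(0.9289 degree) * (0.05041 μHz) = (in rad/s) 8.173e-10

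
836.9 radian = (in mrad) 8.369e+05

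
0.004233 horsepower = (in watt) 3.157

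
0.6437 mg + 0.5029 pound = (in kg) 0.2281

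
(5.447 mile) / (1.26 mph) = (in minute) 259.4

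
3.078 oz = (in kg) 0.08726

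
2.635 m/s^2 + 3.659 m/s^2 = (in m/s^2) 6.294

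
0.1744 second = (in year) 5.53e-09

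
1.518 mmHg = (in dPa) 2024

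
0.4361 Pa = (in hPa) 0.004361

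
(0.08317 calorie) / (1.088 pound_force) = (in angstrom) 7.19e+08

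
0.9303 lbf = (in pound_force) 0.9303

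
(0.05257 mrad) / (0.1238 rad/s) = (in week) 7.021e-10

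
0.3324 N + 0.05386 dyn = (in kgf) 0.0339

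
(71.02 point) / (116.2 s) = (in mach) 6.332e-07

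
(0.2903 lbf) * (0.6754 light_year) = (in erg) 8.251e+22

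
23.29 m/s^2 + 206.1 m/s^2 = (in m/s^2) 229.4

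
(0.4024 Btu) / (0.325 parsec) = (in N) 4.233e-14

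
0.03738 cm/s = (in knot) 0.0007266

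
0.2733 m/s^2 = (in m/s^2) 0.2733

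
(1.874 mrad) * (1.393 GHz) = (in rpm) 2.493e+07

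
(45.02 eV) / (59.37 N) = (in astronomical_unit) 8.121e-31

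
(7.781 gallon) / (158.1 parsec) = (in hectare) 6.038e-25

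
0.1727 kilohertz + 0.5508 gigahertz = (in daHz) 5.508e+07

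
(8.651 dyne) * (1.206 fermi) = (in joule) 1.043e-19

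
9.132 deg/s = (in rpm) 1.522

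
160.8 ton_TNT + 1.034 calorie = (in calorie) 1.608e+11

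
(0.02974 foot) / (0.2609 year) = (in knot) 2.142e-09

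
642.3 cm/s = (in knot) 12.49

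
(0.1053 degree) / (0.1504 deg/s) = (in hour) 0.0001945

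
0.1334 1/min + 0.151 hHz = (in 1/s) 15.1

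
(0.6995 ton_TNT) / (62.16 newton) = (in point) 1.335e+11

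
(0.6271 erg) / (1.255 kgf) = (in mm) 5.095e-06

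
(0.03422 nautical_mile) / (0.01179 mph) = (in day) 0.1392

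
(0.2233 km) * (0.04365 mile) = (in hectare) 1.569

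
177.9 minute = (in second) 1.067e+04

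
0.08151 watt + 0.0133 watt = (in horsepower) 0.0001271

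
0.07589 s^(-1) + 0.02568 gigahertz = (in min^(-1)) 1.541e+09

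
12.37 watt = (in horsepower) 0.01659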